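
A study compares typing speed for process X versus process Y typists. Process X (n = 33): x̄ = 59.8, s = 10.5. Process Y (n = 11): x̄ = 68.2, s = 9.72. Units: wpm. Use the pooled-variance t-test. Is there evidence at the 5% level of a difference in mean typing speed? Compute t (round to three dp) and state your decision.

t = -2.338; reject H0

Let group 1 = process X, group 2 = process Y. H0: μ_1 = μ_2; H1: μ_1 ≠ μ_2 (two-sample pooled-variance t-test, two-sided).
s_p² = [(33−1)·10.5² + (11−1)·9.72²]/(33+11−2) = 106.495
t = (59.8 − 68.2)/√[106.495·(1/33 + 1/11)] = -2.338
df = n₁ + n₂ − 2 = 42
Two-sided p-value ≈ 0.024
Since p ≈ 0.024 < α = 0.05, reject H0; the evidence is statistically significant.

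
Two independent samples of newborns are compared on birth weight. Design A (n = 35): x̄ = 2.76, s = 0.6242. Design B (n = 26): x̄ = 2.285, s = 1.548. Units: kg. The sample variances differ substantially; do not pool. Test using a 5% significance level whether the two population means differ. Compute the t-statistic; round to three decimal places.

1.478

Let group 1 = design A, group 2 = design B. H0: μ_1 = μ_2; H1: μ_1 ≠ μ_2 (Welch's two-sample t-test, two-sided).
t = (x̄_1 − x̄_2)/√(s_1²/n_1 + s_2²/n_2) = (2.76 − 2.285)/√(0.6242²/35 + 1.548²/26) = 1.478
Welch–Satterthwaite df ≈ 31.07
Two-sided p-value ≈ 0.149
Since p ≈ 0.149 > α = 0.05, fail to reject H0; the data do not provide sufficient evidence against H0.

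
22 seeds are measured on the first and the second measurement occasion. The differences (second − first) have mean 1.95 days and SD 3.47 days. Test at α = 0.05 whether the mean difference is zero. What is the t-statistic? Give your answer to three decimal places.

H0: μ_d = 0; H1: μ_d ≠ 0 (paired t-test on the differences, two-sided).
t = d̄/(s_d/√n) = 1.95/(3.47/√22) = 2.636
df = n − 1 = 21
Two-sided p-value ≈ 0.0155
Since p ≈ 0.0155 < α = 0.05, reject H0; the data support H1.

2.636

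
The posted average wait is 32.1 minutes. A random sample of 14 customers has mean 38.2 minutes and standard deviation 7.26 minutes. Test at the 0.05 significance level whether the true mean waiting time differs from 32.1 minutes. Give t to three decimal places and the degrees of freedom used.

H0: μ = 32.1; H1: μ ≠ 32.1 (one-sample t-test, two-sided).
t = (x̄ − μ₀)/(s/√n) = (38.2 − 32.1)/(7.26/√14) = 3.144
df = n − 1 = 13
Two-sided p-value ≈ 0.008
Since p ≈ 0.008 < α = 0.05, reject H0; the evidence is statistically significant.

t = 3.144, df = 13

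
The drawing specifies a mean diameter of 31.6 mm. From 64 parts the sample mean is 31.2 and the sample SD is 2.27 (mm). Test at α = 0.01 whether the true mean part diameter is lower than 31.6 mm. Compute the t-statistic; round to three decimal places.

H0: μ = 31.6; H1: μ < 31.6 (one-sample t-test, left-tailed).
t = (x̄ − μ₀)/(s/√n) = (31.2 − 31.6)/(2.27/√64) = -1.410
df = n − 1 = 63
p-value = P(T ≤ -1.410) ≈ 0.082
Since p ≈ 0.082 > α = 0.01, fail to reject H0; the data do not provide sufficient evidence against H0.

-1.410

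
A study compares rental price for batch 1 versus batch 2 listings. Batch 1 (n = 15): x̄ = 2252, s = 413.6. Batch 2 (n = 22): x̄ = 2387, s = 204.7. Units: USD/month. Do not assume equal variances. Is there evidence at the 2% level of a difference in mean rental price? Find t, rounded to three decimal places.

-1.170

Let group 1 = batch 1, group 2 = batch 2. H0: μ_1 = μ_2; H1: μ_1 ≠ μ_2 (Welch's two-sample t-test, two-sided).
t = (x̄_1 − x̄_2)/√(s_1²/n_1 + s_2²/n_2) = (2252 − 2387)/√(413.6²/15 + 204.7²/22) = -1.170
Welch–Satterthwaite df ≈ 18.72
Two-sided p-value ≈ 0.257
Since p ≈ 0.257 > α = 0.02, fail to reject H0; the data do not provide sufficient evidence against H0.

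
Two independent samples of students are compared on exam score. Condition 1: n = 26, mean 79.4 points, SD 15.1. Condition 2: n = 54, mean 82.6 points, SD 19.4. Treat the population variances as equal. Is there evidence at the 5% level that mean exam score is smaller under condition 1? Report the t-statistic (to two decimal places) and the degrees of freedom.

t = -0.74, df = 78

Let group 1 = condition 1, group 2 = condition 2. H0: μ_1 = μ_2; H1: μ_1 < μ_2 (two-sample pooled-variance t-test, left-tailed).
s_p² = [(26−1)·15.1² + (54−1)·19.4²]/(26+54−2) = 328.812
t = (79.4 − 82.6)/√[328.812·(1/26 + 1/54)] = -0.74
df = n₁ + n₂ − 2 = 78
p-value = P(T ≤ -0.74) ≈ 0.2310
Since p ≈ 0.2310 > α = 0.05, fail to reject H0; the data do not provide sufficient evidence against H0.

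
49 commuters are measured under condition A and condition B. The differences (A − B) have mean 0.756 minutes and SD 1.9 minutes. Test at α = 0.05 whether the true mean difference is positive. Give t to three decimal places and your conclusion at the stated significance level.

t = 2.785; reject H0

H0: μ_d = 0; H1: μ_d > 0 (paired t-test on the differences, right-tailed).
t = d̄/(s_d/√n) = 0.756/(1.9/√49) = 2.785
df = n − 1 = 48
p-value = P(T ≥ 2.785) ≈ 0.004
Since p ≈ 0.004 < α = 0.05, reject H0; the data support H1.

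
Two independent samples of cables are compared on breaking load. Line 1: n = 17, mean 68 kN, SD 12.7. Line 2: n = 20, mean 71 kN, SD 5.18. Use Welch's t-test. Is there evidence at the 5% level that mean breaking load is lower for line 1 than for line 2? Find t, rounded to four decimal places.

Let group 1 = line 1, group 2 = line 2. H0: μ_1 = μ_2; H1: μ_1 < μ_2 (Welch's two-sample t-test, left-tailed).
t = (x̄_1 − x̄_2)/√(s_1²/n_1 + s_2²/n_2) = (68 − 71)/√(12.7²/17 + 5.18²/20) = -0.9116
Welch–Satterthwaite df ≈ 20.50
p-value = P(T ≤ -0.9116) ≈ 0.1863
Since p ≈ 0.1863 > α = 0.05, fail to reject H0; the data do not provide sufficient evidence against H0.

-0.9116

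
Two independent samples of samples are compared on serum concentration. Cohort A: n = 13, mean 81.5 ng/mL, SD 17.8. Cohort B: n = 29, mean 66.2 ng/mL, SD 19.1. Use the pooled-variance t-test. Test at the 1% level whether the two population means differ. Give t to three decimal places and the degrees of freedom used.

Let group 1 = cohort A, group 2 = cohort B. H0: μ_1 = μ_2; H1: μ_1 ≠ μ_2 (two-sample pooled-variance t-test, two-sided).
s_p² = [(13−1)·17.8² + (29−1)·19.1²]/(13+29−2) = 350.419
t = (81.5 − 66.2)/√[350.419·(1/13 + 1/29)] = 2.449
df = n₁ + n₂ − 2 = 40
Two-sided p-value ≈ 0.0188
Since p ≈ 0.0188 > α = 0.01, fail to reject H0; the evidence is not statistically significant.

t = 2.449, df = 40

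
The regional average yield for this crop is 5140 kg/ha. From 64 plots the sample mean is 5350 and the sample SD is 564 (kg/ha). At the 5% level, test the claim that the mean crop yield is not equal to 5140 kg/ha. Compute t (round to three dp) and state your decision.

t = 2.979; reject H0

H0: μ = 5140; H1: μ ≠ 5140 (one-sample t-test, two-sided).
t = (x̄ − μ₀)/(s/√n) = (5350 − 5140)/(564/√64) = 2.979
df = n − 1 = 63
Two-sided p-value ≈ 0.0041
Since p ≈ 0.0041 < α = 0.05, reject H0; the evidence is statistically significant.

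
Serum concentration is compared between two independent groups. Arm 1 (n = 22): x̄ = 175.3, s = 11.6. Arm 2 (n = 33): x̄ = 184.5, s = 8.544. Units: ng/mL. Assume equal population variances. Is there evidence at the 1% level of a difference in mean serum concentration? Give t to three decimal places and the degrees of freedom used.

t = -3.387, df = 53

Let group 1 = arm 1, group 2 = arm 2. H0: μ_1 = μ_2; H1: μ_1 ≠ μ_2 (two-sample pooled-variance t-test, two-sided).
s_p² = [(22−1)·11.6² + (33−1)·8.544²]/(22+33−2) = 97.3917
t = (175.3 − 184.5)/√[97.3917·(1/22 + 1/33)] = -3.387
df = n₁ + n₂ − 2 = 53
Two-sided p-value ≈ 0.001
Since p ≈ 0.001 < α = 0.01, reject H0; the data support H1.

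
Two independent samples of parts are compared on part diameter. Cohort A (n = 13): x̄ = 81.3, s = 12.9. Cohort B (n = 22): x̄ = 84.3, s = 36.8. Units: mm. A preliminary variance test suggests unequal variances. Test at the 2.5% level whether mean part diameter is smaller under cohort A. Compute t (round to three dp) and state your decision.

t = -0.348; fail to reject H0

Let group 1 = cohort A, group 2 = cohort B. H0: μ_1 = μ_2; H1: μ_1 < μ_2 (Welch's two-sample t-test, left-tailed).
t = (x̄_1 − x̄_2)/√(s_1²/n_1 + s_2²/n_2) = (81.3 − 84.3)/√(12.9²/13 + 36.8²/22) = -0.348
Welch–Satterthwaite df ≈ 28.49
p-value = P(T ≤ -0.348) ≈ 0.365
Since p ≈ 0.365 > α = 0.025, fail to reject H0; the evidence is not statistically significant.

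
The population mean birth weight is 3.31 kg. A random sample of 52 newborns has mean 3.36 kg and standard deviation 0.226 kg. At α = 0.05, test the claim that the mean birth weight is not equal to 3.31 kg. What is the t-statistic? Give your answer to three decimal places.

1.595

H0: μ = 3.31; H1: μ ≠ 3.31 (one-sample t-test, two-sided).
t = (x̄ − μ₀)/(s/√n) = (3.36 − 3.31)/(0.226/√52) = 1.595
df = n − 1 = 51
Two-sided p-value ≈ 0.1168
Since p ≈ 0.1168 > α = 0.05, fail to reject H0; the evidence is not statistically significant.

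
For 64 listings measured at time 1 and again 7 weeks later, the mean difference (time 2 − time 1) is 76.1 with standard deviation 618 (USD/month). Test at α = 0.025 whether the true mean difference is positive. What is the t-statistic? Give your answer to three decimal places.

0.985

H0: μ_d = 0; H1: μ_d > 0 (paired t-test on the differences, right-tailed).
t = d̄/(s_d/√n) = 76.1/(618/√64) = 0.985
df = n − 1 = 63
p-value = P(T ≥ 0.985) ≈ 0.1642
Since p ≈ 0.1642 > α = 0.025, fail to reject H0; the data do not provide sufficient evidence against H0.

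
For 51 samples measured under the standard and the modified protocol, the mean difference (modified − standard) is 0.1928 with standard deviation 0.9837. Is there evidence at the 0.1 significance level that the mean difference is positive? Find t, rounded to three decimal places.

H0: μ_d = 0; H1: μ_d > 0 (paired t-test on the differences, right-tailed).
t = d̄/(s_d/√n) = 0.1928/(0.9837/√51) = 1.400
df = n − 1 = 50
p-value = P(T ≥ 1.400) ≈ 0.084
Since p ≈ 0.084 < α = 0.1, reject H0; the data support H1.

1.400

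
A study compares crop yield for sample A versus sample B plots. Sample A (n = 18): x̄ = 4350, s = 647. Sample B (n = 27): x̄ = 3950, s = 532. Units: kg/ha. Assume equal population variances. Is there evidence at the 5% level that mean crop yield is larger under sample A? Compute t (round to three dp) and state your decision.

Let group 1 = sample A, group 2 = sample B. H0: μ_1 = μ_2; H1: μ_1 > μ_2 (two-sample pooled-variance t-test, right-tailed).
s_p² = [(18−1)·647² + (27−1)·532²]/(18+27−2) = 336627
t = (4350 − 3950)/√[336627·(1/18 + 1/27)] = 2.266
df = n₁ + n₂ − 2 = 43
p-value = P(T ≥ 2.266) ≈ 0.014
Since p ≈ 0.014 < α = 0.05, reject H0; the evidence is statistically significant.

t = 2.266; reject H0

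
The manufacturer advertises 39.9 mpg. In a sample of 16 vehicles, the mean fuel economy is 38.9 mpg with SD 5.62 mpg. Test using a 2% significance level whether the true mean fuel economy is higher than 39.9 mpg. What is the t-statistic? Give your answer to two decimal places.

H0: μ = 39.9; H1: μ > 39.9 (one-sample t-test, right-tailed).
t = (x̄ − μ₀)/(s/√n) = (38.9 − 39.9)/(5.62/√16) = -0.71
df = n − 1 = 15
p-value = P(T ≥ -0.71) ≈ 0.7562
Since p ≈ 0.7562 > α = 0.02, fail to reject H0; the data do not provide sufficient evidence against H0.

-0.71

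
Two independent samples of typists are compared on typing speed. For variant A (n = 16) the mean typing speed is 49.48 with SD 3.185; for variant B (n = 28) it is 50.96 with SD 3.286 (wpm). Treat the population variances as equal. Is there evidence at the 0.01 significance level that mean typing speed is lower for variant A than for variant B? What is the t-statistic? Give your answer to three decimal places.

Let group 1 = variant A, group 2 = variant B. H0: μ_1 = μ_2; H1: μ_1 < μ_2 (two-sample pooled-variance t-test, left-tailed).
s_p² = [(16−1)·3.185² + (28−1)·3.286²]/(16+28−2) = 10.5644
t = (49.48 − 50.96)/√[10.5644·(1/16 + 1/28)] = -1.453
df = n₁ + n₂ − 2 = 42
p-value = P(T ≤ -1.453) ≈ 0.077
Since p ≈ 0.077 > α = 0.01, fail to reject H0; the data do not provide sufficient evidence against H0.

-1.453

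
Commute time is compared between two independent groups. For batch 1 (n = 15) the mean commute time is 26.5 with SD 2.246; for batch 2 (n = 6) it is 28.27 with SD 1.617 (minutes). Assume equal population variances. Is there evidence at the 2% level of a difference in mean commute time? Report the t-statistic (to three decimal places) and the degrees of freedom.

t = -1.746, df = 19

Let group 1 = batch 1, group 2 = batch 2. H0: μ_1 = μ_2; H1: μ_1 ≠ μ_2 (two-sample pooled-variance t-test, two-sided).
s_p² = [(15−1)·2.246² + (6−1)·1.617²]/(15+6−2) = 4.40509
t = (26.5 − 28.27)/√[4.40509·(1/15 + 1/6)] = -1.746
df = n₁ + n₂ − 2 = 19
Two-sided p-value ≈ 0.0970
Since p ≈ 0.0970 > α = 0.02, fail to reject H0; the evidence is not statistically significant.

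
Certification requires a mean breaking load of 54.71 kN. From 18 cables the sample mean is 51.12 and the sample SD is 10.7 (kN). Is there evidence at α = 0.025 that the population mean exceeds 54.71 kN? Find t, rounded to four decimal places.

-1.4235

H0: μ = 54.71; H1: μ > 54.71 (one-sample t-test, right-tailed).
t = (x̄ − μ₀)/(s/√n) = (51.12 − 54.71)/(10.7/√18) = -1.4235
df = n − 1 = 17
p-value = P(T ≥ -1.4235) ≈ 0.914
Since p ≈ 0.914 > α = 0.025, fail to reject H0; the data do not provide sufficient evidence against H0.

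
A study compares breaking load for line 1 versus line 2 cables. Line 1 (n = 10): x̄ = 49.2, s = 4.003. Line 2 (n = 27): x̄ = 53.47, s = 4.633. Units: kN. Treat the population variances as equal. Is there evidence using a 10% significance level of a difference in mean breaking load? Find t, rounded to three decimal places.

-2.575

Let group 1 = line 1, group 2 = line 2. H0: μ_1 = μ_2; H1: μ_1 ≠ μ_2 (two-sample pooled-variance t-test, two-sided).
s_p² = [(10−1)·4.003² + (27−1)·4.633²]/(10+27−2) = 20.0657
t = (49.2 − 53.47)/√[20.0657·(1/10 + 1/27)] = -2.575
df = n₁ + n₂ − 2 = 35
Two-sided p-value ≈ 0.0144
Since p ≈ 0.0144 < α = 0.1, reject H0; the data support H1.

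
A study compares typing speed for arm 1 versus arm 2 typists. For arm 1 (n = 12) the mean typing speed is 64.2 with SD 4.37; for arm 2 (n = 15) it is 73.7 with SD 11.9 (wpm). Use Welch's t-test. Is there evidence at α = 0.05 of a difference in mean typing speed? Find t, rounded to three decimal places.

Let group 1 = arm 1, group 2 = arm 2. H0: μ_1 = μ_2; H1: μ_1 ≠ μ_2 (Welch's two-sample t-test, two-sided).
t = (x̄_1 − x̄_2)/√(s_1²/n_1 + s_2²/n_2) = (64.2 − 73.7)/√(4.37²/12 + 11.9²/15) = -2.860
Welch–Satterthwaite df ≈ 18.45
Two-sided p-value ≈ 0.010
Since p ≈ 0.010 < α = 0.05, reject H0; the data support H1.

-2.860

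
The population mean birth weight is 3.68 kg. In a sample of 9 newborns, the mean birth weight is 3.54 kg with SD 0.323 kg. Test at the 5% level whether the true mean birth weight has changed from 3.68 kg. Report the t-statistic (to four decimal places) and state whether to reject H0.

H0: μ = 3.68; H1: μ ≠ 3.68 (one-sample t-test, two-sided).
t = (x̄ − μ₀)/(s/√n) = (3.54 − 3.68)/(0.323/√9) = -1.3003
df = n − 1 = 8
Two-sided p-value ≈ 0.230
Since p ≈ 0.230 > α = 0.05, fail to reject H0; the evidence is not statistically significant.

t = -1.3003; fail to reject H0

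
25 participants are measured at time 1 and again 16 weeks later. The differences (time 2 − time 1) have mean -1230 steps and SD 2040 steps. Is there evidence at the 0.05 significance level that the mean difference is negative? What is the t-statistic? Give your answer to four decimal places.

-3.0147

H0: μ_d = 0; H1: μ_d < 0 (paired t-test on the differences, left-tailed).
t = d̄/(s_d/√n) = -1230/(2040/√25) = -3.0147
df = n − 1 = 24
p-value = P(T ≤ -3.0147) ≈ 0.003
Since p ≈ 0.003 < α = 0.05, reject H0; the data support H1.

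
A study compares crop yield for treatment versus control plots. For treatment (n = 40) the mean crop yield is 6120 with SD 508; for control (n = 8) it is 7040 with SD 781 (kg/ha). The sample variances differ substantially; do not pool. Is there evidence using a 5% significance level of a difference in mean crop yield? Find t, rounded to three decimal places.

-3.199

Let group 1 = treatment, group 2 = control. H0: μ_1 = μ_2; H1: μ_1 ≠ μ_2 (Welch's two-sample t-test, two-sided).
t = (x̄_1 − x̄_2)/√(s_1²/n_1 + s_2²/n_2) = (6120 − 7040)/√(508²/40 + 781²/8) = -3.199
Welch–Satterthwaite df ≈ 8.22
Two-sided p-value ≈ 0.012
Since p ≈ 0.012 < α = 0.05, reject H0; the data support H1.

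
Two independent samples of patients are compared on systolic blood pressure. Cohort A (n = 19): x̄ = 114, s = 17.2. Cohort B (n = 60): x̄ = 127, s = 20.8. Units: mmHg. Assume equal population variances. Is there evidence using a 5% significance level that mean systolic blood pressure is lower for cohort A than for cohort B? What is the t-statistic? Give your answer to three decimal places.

-2.467

Let group 1 = cohort A, group 2 = cohort B. H0: μ_1 = μ_2; H1: μ_1 < μ_2 (two-sample pooled-variance t-test, left-tailed).
s_p² = [(19−1)·17.2² + (60−1)·20.8²]/(19+60−2) = 400.661
t = (114 − 127)/√[400.661·(1/19 + 1/60)] = -2.467
df = n₁ + n₂ − 2 = 77
p-value = P(T ≤ -2.467) ≈ 0.008
Since p ≈ 0.008 < α = 0.05, reject H0; the data support H1.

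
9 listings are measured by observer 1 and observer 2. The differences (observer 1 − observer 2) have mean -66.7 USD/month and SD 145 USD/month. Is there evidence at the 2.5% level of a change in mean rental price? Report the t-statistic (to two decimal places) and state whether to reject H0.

H0: μ_d = 0; H1: μ_d ≠ 0 (paired t-test on the differences, two-sided).
t = d̄/(s_d/√n) = -66.7/(145/√9) = -1.38
df = n − 1 = 8
Two-sided p-value ≈ 0.2049
Since p ≈ 0.2049 > α = 0.025, fail to reject H0; the evidence is not statistically significant.

t = -1.38; fail to reject H0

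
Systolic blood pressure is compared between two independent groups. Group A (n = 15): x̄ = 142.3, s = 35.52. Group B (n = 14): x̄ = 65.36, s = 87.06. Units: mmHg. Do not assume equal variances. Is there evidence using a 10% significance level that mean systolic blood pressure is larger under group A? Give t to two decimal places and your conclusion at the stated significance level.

Let group 1 = group A, group 2 = group B. H0: μ_1 = μ_2; H1: μ_1 > μ_2 (Welch's two-sample t-test, right-tailed).
t = (x̄_1 − x̄_2)/√(s_1²/n_1 + s_2²/n_2) = (142.3 − 65.36)/√(35.52²/15 + 87.06²/14) = 3.08
Welch–Satterthwaite df ≈ 16.97
p-value = P(T ≥ 3.08) ≈ 0.003
Since p ≈ 0.003 < α = 0.1, reject H0; the evidence is statistically significant.

t = 3.08; reject H0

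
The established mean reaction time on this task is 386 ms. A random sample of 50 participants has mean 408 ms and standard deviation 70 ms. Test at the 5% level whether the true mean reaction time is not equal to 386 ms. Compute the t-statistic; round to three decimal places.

2.222

H0: μ = 386; H1: μ ≠ 386 (one-sample t-test, two-sided).
t = (x̄ − μ₀)/(s/√n) = (408 − 386)/(70/√50) = 2.222
df = n − 1 = 49
Two-sided p-value ≈ 0.031
Since p ≈ 0.031 < α = 0.05, reject H0; the evidence is statistically significant.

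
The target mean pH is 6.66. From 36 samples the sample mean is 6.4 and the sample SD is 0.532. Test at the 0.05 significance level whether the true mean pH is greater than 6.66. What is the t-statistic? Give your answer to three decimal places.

H0: μ = 6.66; H1: μ > 6.66 (one-sample t-test, right-tailed).
t = (x̄ − μ₀)/(s/√n) = (6.4 − 6.66)/(0.532/√36) = -2.932
df = n − 1 = 35
p-value = P(T ≥ -2.932) ≈ 0.9971
Since p ≈ 0.9971 > α = 0.05, fail to reject H0; the data do not provide sufficient evidence against H0.

-2.932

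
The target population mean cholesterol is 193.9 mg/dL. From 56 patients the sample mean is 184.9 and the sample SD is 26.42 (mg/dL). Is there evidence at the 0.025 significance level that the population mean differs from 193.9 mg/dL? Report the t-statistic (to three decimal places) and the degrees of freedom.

t = -2.549, df = 55

H0: μ = 193.9; H1: μ ≠ 193.9 (one-sample t-test, two-sided).
t = (x̄ − μ₀)/(s/√n) = (184.9 − 193.9)/(26.42/√56) = -2.549
df = n − 1 = 55
Two-sided p-value ≈ 0.0136
Since p ≈ 0.0136 < α = 0.025, reject H0; the evidence is statistically significant.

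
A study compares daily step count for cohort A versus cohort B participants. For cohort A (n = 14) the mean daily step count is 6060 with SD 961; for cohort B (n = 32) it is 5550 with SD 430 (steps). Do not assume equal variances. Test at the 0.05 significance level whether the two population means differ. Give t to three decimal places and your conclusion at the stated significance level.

Let group 1 = cohort A, group 2 = cohort B. H0: μ_1 = μ_2; H1: μ_1 ≠ μ_2 (Welch's two-sample t-test, two-sided).
t = (x̄_1 − x̄_2)/√(s_1²/n_1 + s_2²/n_2) = (6060 − 5550)/√(961²/14 + 430²/32) = 1.904
Welch–Satterthwaite df ≈ 15.33
Two-sided p-value ≈ 0.076
Since p ≈ 0.076 > α = 0.05, fail to reject H0; the evidence is not statistically significant.

t = 1.904; fail to reject H0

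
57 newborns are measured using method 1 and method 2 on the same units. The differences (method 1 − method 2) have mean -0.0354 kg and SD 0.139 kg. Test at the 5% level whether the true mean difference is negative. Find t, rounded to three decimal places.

H0: μ_d = 0; H1: μ_d < 0 (paired t-test on the differences, left-tailed).
t = d̄/(s_d/√n) = -0.0354/(0.139/√57) = -1.923
df = n − 1 = 56
p-value = P(T ≤ -1.923) ≈ 0.0298
Since p ≈ 0.0298 < α = 0.05, reject H0; the data support H1.

-1.923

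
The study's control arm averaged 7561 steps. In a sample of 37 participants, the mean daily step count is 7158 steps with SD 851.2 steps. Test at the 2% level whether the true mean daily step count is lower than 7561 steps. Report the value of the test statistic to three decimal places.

-2.880

H0: μ = 7561; H1: μ < 7561 (one-sample t-test, left-tailed).
t = (x̄ − μ₀)/(s/√n) = (7158 − 7561)/(851.2/√37) = -2.880
df = n − 1 = 36
p-value = P(T ≤ -2.880) ≈ 0.003
Since p ≈ 0.003 < α = 0.02, reject H0; the data support H1.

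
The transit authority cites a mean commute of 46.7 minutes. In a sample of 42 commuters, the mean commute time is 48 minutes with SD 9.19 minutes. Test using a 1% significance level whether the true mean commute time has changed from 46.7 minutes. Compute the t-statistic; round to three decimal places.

0.917

H0: μ = 46.7; H1: μ ≠ 46.7 (one-sample t-test, two-sided).
t = (x̄ − μ₀)/(s/√n) = (48 − 46.7)/(9.19/√42) = 0.917
df = n − 1 = 41
Two-sided p-value ≈ 0.3646
Since p ≈ 0.3646 > α = 0.01, fail to reject H0; the evidence is not statistically significant.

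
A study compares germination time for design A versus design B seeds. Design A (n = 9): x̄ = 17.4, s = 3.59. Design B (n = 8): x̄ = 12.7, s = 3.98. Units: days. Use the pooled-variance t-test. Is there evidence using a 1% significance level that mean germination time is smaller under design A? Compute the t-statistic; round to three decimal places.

Let group 1 = design A, group 2 = design B. H0: μ_1 = μ_2; H1: μ_1 < μ_2 (two-sample pooled-variance t-test, left-tailed).
s_p² = [(9−1)·3.59² + (8−1)·3.98²]/(9+8−2) = 14.2658
t = (17.4 − 12.7)/√[14.2658·(1/9 + 1/8)] = 2.561
df = n₁ + n₂ − 2 = 15
p-value = P(T ≤ 2.561) ≈ 0.9891
Since p ≈ 0.9891 > α = 0.01, fail to reject H0; the evidence is not statistically significant.

2.561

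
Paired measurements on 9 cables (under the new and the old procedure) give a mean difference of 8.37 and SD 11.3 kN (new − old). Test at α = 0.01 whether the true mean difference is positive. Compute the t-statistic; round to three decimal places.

2.222

H0: μ_d = 0; H1: μ_d > 0 (paired t-test on the differences, right-tailed).
t = d̄/(s_d/√n) = 8.37/(11.3/√9) = 2.222
df = n − 1 = 8
p-value = P(T ≥ 2.222) ≈ 0.0285
Since p ≈ 0.0285 > α = 0.01, fail to reject H0; the data do not provide sufficient evidence against H0.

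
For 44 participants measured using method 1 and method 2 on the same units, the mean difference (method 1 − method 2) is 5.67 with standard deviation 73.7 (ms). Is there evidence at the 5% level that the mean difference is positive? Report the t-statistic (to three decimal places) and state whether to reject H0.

t = 0.510; fail to reject H0

H0: μ_d = 0; H1: μ_d > 0 (paired t-test on the differences, right-tailed).
t = d̄/(s_d/√n) = 5.67/(73.7/√44) = 0.510
df = n − 1 = 43
p-value = P(T ≥ 0.510) ≈ 0.3062
Since p ≈ 0.3062 > α = 0.05, fail to reject H0; the data do not provide sufficient evidence against H0.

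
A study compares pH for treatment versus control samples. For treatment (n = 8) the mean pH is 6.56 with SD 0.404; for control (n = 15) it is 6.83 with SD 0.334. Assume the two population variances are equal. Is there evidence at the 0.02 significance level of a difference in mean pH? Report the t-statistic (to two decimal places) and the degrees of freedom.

Let group 1 = treatment, group 2 = control. H0: μ_1 = μ_2; H1: μ_1 ≠ μ_2 (two-sample pooled-variance t-test, two-sided).
s_p² = [(8−1)·0.404² + (15−1)·0.334²]/(8+15−2) = 0.128776
t = (6.56 − 6.83)/√[0.128776·(1/8 + 1/15)] = -1.72
df = n₁ + n₂ − 2 = 21
Two-sided p-value ≈ 0.1004
Since p ≈ 0.1004 > α = 0.02, fail to reject H0; the evidence is not statistically significant.

t = -1.72, df = 21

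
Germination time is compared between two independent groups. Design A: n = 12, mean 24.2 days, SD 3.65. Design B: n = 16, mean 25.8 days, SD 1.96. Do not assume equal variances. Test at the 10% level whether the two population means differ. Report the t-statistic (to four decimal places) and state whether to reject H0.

t = -1.3769; fail to reject H0

Let group 1 = design A, group 2 = design B. H0: μ_1 = μ_2; H1: μ_1 ≠ μ_2 (Welch's two-sample t-test, two-sided).
t = (x̄_1 − x̄_2)/√(s_1²/n_1 + s_2²/n_2) = (24.2 − 25.8)/√(3.65²/12 + 1.96²/16) = -1.3769
Welch–Satterthwaite df ≈ 15.73
Two-sided p-value ≈ 0.1878
Since p ≈ 0.1878 > α = 0.1, fail to reject H0; the data do not provide sufficient evidence against H0.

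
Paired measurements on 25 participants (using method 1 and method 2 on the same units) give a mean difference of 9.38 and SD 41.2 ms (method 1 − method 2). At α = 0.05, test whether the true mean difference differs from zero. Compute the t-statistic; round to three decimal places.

1.138

H0: μ_d = 0; H1: μ_d ≠ 0 (paired t-test on the differences, two-sided).
t = d̄/(s_d/√n) = 9.38/(41.2/√25) = 1.138
df = n − 1 = 24
Two-sided p-value ≈ 0.2662
Since p ≈ 0.2662 > α = 0.05, fail to reject H0; the data do not provide sufficient evidence against H0.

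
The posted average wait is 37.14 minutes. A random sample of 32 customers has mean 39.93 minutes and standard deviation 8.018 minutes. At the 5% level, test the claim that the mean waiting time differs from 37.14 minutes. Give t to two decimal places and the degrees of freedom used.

H0: μ = 37.14; H1: μ ≠ 37.14 (one-sample t-test, two-sided).
t = (x̄ − μ₀)/(s/√n) = (39.93 − 37.14)/(8.018/√32) = 1.97
df = n − 1 = 31
Two-sided p-value ≈ 0.0580
Since p ≈ 0.0580 > α = 0.05, fail to reject H0; the data do not provide sufficient evidence against H0.

t = 1.97, df = 31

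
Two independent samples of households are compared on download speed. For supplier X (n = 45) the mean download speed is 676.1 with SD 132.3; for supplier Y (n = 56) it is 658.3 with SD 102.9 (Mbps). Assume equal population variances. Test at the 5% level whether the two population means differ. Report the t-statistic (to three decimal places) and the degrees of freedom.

Let group 1 = supplier X, group 2 = supplier Y. H0: μ_1 = μ_2; H1: μ_1 ≠ μ_2 (two-sample pooled-variance t-test, two-sided).
s_p² = [(45−1)·132.3² + (56−1)·102.9²]/(45+56−2) = 13661.7
t = (676.1 − 658.3)/√[13661.7·(1/45 + 1/56)] = 0.761
df = n₁ + n₂ − 2 = 99
Two-sided p-value ≈ 0.449
Since p ≈ 0.449 > α = 0.05, fail to reject H0; the evidence is not statistically significant.

t = 0.761, df = 99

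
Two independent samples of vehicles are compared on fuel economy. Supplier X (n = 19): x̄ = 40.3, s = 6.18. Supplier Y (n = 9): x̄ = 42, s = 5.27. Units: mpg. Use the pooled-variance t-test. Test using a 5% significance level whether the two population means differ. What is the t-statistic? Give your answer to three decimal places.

-0.710

Let group 1 = supplier X, group 2 = supplier Y. H0: μ_1 = μ_2; H1: μ_1 ≠ μ_2 (two-sample pooled-variance t-test, two-sided).
s_p² = [(19−1)·6.18² + (9−1)·5.27²]/(19+9−2) = 34.9864
t = (40.3 − 42)/√[34.9864·(1/19 + 1/9)] = -0.710
df = n₁ + n₂ − 2 = 26
Two-sided p-value ≈ 0.484
Since p ≈ 0.484 > α = 0.05, fail to reject H0; the data do not provide sufficient evidence against H0.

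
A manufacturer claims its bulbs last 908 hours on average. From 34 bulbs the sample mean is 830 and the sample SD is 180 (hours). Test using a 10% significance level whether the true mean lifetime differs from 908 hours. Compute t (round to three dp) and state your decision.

H0: μ = 908; H1: μ ≠ 908 (one-sample t-test, two-sided).
t = (x̄ − μ₀)/(s/√n) = (830 − 908)/(180/√34) = -2.527
df = n − 1 = 33
Two-sided p-value ≈ 0.0165
Since p ≈ 0.0165 < α = 0.1, reject H0; the evidence is statistically significant.

t = -2.527; reject H0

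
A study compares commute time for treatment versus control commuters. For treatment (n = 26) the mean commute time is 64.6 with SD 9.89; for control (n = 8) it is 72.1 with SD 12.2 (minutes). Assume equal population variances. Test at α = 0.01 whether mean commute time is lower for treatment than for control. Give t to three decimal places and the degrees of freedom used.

t = -1.777, df = 32

Let group 1 = treatment, group 2 = control. H0: μ_1 = μ_2; H1: μ_1 < μ_2 (two-sample pooled-variance t-test, left-tailed).
s_p² = [(26−1)·9.89² + (8−1)·12.2²]/(26+8−2) = 108.974
t = (64.6 − 72.1)/√[108.974·(1/26 + 1/8)] = -1.777
df = n₁ + n₂ − 2 = 32
p-value = P(T ≤ -1.777) ≈ 0.0425
Since p ≈ 0.0425 > α = 0.01, fail to reject H0; the evidence is not statistically significant.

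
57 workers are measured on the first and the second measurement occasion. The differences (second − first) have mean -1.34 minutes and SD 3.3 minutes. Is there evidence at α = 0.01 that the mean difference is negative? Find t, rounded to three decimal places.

H0: μ_d = 0; H1: μ_d < 0 (paired t-test on the differences, left-tailed).
t = d̄/(s_d/√n) = -1.34/(3.3/√57) = -3.066
df = n − 1 = 56
p-value = P(T ≤ -3.066) ≈ 0.002
Since p ≈ 0.002 < α = 0.01, reject H0; the data support H1.

-3.066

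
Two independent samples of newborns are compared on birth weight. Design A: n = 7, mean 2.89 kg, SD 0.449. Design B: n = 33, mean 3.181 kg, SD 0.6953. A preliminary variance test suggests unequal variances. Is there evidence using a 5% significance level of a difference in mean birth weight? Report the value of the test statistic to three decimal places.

Let group 1 = design A, group 2 = design B. H0: μ_1 = μ_2; H1: μ_1 ≠ μ_2 (Welch's two-sample t-test, two-sided).
t = (x̄_1 − x̄_2)/√(s_1²/n_1 + s_2²/n_2) = (2.89 − 3.181)/√(0.449²/7 + 0.6953²/33) = -1.396
Welch–Satterthwaite df ≈ 13.02
Two-sided p-value ≈ 0.186
Since p ≈ 0.186 > α = 0.05, fail to reject H0; the evidence is not statistically significant.

-1.396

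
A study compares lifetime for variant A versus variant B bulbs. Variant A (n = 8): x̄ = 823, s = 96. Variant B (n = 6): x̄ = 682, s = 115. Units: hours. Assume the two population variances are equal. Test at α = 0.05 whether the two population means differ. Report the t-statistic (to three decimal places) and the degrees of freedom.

Let group 1 = variant A, group 2 = variant B. H0: μ_1 = μ_2; H1: μ_1 ≠ μ_2 (two-sample pooled-variance t-test, two-sided).
s_p² = [(8−1)·96² + (6−1)·115²]/(8+6−2) = 10886.4
t = (823 − 682)/√[10886.4·(1/8 + 1/6)] = 2.502
df = n₁ + n₂ − 2 = 12
Two-sided p-value ≈ 0.0278
Since p ≈ 0.0278 < α = 0.05, reject H0; the data support H1.

t = 2.502, df = 12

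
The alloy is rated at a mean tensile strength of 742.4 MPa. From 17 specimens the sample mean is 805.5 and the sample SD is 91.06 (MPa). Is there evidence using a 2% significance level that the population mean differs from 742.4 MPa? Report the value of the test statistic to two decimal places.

H0: μ = 742.4; H1: μ ≠ 742.4 (one-sample t-test, two-sided).
t = (x̄ − μ₀)/(s/√n) = (805.5 − 742.4)/(91.06/√17) = 2.86
df = n − 1 = 16
Two-sided p-value ≈ 0.011
Since p ≈ 0.011 < α = 0.02, reject H0; the data support H1.

2.86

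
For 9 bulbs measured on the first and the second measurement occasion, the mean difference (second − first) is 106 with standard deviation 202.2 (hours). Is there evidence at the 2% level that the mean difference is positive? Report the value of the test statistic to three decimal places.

1.573

H0: μ_d = 0; H1: μ_d > 0 (paired t-test on the differences, right-tailed).
t = d̄/(s_d/√n) = 106/(202.2/√9) = 1.573
df = n − 1 = 8
p-value = P(T ≥ 1.573) ≈ 0.0772
Since p ≈ 0.0772 > α = 0.02, fail to reject H0; the evidence is not statistically significant.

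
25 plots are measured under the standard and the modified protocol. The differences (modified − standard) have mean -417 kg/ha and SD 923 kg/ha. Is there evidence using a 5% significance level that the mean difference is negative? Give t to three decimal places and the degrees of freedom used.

H0: μ_d = 0; H1: μ_d < 0 (paired t-test on the differences, left-tailed).
t = d̄/(s_d/√n) = -417/(923/√25) = -2.259
df = n − 1 = 24
p-value = P(T ≤ -2.259) ≈ 0.017
Since p ≈ 0.017 < α = 0.05, reject H0; the evidence is statistically significant.

t = -2.259, df = 24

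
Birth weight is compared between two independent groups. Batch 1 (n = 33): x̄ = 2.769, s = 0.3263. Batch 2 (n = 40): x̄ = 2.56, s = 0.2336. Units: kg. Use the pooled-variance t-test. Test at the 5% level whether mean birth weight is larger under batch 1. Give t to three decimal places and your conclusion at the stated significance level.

Let group 1 = batch 1, group 2 = batch 2. H0: μ_1 = μ_2; H1: μ_1 > μ_2 (two-sample pooled-variance t-test, right-tailed).
s_p² = [(33−1)·0.3263² + (40−1)·0.2336²]/(33+40−2) = 0.0779617
t = (2.769 − 2.56)/√[0.0779617·(1/33 + 1/40)] = 3.183
df = n₁ + n₂ − 2 = 71
p-value = P(T ≥ 3.183) ≈ 0.0011
Since p ≈ 0.0011 < α = 0.05, reject H0; the data support H1.

t = 3.183; reject H0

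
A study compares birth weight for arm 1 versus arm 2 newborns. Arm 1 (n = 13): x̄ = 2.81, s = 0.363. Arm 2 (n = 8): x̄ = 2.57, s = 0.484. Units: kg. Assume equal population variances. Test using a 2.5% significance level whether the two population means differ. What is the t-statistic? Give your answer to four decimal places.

1.2972

Let group 1 = arm 1, group 2 = arm 2. H0: μ_1 = μ_2; H1: μ_1 ≠ μ_2 (two-sample pooled-variance t-test, two-sided).
s_p² = [(13−1)·0.363² + (8−1)·0.484²]/(13+8−2) = 0.169527
t = (2.81 − 2.57)/√[0.169527·(1/13 + 1/8)] = 1.2972
df = n₁ + n₂ − 2 = 19
Two-sided p-value ≈ 0.210
Since p ≈ 0.210 > α = 0.025, fail to reject H0; the evidence is not statistically significant.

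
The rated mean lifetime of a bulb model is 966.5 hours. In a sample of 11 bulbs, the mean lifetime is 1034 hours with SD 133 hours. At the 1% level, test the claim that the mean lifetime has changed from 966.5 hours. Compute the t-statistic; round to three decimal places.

1.683

H0: μ = 966.5; H1: μ ≠ 966.5 (one-sample t-test, two-sided).
t = (x̄ − μ₀)/(s/√n) = (1034 − 966.5)/(133/√11) = 1.683
df = n − 1 = 10
Two-sided p-value ≈ 0.1232
Since p ≈ 0.1232 > α = 0.01, fail to reject H0; the evidence is not statistically significant.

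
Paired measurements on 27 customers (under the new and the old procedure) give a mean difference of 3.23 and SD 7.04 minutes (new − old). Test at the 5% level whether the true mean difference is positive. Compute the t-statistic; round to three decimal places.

H0: μ_d = 0; H1: μ_d > 0 (paired t-test on the differences, right-tailed).
t = d̄/(s_d/√n) = 3.23/(7.04/√27) = 2.384
df = n − 1 = 26
p-value = P(T ≥ 2.384) ≈ 0.012
Since p ≈ 0.012 < α = 0.05, reject H0; the evidence is statistically significant.

2.384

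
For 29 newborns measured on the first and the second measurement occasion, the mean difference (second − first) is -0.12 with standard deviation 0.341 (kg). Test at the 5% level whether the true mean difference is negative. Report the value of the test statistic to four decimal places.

H0: μ_d = 0; H1: μ_d < 0 (paired t-test on the differences, left-tailed).
t = d̄/(s_d/√n) = -0.12/(0.341/√29) = -1.8951
df = n − 1 = 28
p-value = P(T ≤ -1.8951) ≈ 0.034
Since p ≈ 0.034 < α = 0.05, reject H0; the data support H1.

-1.8951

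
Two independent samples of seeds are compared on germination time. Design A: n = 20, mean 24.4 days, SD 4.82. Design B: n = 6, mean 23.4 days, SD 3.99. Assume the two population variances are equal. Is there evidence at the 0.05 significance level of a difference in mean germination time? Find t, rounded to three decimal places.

Let group 1 = design A, group 2 = design B. H0: μ_1 = μ_2; H1: μ_1 ≠ μ_2 (two-sample pooled-variance t-test, two-sided).
s_p² = [(20−1)·4.82² + (6−1)·3.99²]/(20+6−2) = 21.709
t = (24.4 − 23.4)/√[21.709·(1/20 + 1/6)] = 0.461
df = n₁ + n₂ − 2 = 24
Two-sided p-value ≈ 0.649
Since p ≈ 0.649 > α = 0.05, fail to reject H0; the data do not provide sufficient evidence against H0.

0.461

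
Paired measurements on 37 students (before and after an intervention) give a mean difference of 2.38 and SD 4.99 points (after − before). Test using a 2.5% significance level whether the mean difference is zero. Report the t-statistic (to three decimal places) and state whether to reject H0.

H0: μ_d = 0; H1: μ_d ≠ 0 (paired t-test on the differences, two-sided).
t = d̄/(s_d/√n) = 2.38/(4.99/√37) = 2.901
df = n − 1 = 36
Two-sided p-value ≈ 0.006
Since p ≈ 0.006 < α = 0.025, reject H0; the data support H1.

t = 2.901; reject H0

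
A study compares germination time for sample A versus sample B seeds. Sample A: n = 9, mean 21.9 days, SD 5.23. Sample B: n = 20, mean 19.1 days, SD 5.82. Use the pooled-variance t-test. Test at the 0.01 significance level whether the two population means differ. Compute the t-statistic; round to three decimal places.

1.234

Let group 1 = sample A, group 2 = sample B. H0: μ_1 = μ_2; H1: μ_1 ≠ μ_2 (two-sample pooled-variance t-test, two-sided).
s_p² = [(9−1)·5.23² + (20−1)·5.82²]/(9+20−2) = 31.9407
t = (21.9 − 19.1)/√[31.9407·(1/9 + 1/20)] = 1.234
df = n₁ + n₂ − 2 = 27
Two-sided p-value ≈ 0.228
Since p ≈ 0.228 > α = 0.01, fail to reject H0; the data do not provide sufficient evidence against H0.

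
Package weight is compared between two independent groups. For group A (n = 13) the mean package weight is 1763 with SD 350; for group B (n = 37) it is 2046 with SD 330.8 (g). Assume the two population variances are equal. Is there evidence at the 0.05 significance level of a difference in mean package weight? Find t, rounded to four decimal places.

Let group 1 = group A, group 2 = group B. H0: μ_1 = μ_2; H1: μ_1 ≠ μ_2 (two-sample pooled-variance t-test, two-sided).
s_p² = [(13−1)·350² + (37−1)·330.8²]/(13+37−2) = 112696
t = (1763 − 2046)/√[112696·(1/13 + 1/37)] = -2.6147
df = n₁ + n₂ − 2 = 48
Two-sided p-value ≈ 0.012
Since p ≈ 0.012 < α = 0.05, reject H0; the evidence is statistically significant.

-2.6147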